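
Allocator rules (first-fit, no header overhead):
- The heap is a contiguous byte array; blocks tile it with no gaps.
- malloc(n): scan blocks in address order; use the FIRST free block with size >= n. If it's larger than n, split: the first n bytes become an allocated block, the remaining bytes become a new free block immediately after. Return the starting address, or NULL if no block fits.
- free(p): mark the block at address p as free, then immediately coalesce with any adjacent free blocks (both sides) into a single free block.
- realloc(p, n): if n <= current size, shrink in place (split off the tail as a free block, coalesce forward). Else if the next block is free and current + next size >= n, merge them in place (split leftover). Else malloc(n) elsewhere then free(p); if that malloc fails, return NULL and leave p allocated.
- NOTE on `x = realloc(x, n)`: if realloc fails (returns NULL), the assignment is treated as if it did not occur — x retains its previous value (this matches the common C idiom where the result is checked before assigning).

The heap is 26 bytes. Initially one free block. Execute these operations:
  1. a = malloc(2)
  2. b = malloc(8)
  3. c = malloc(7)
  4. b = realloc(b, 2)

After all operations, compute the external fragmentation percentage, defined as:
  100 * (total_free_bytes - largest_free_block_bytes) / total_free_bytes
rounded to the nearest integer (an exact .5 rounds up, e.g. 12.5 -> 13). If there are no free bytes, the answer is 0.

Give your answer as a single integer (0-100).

Answer: 40

Derivation:
Op 1: a = malloc(2) -> a = 0; heap: [0-1 ALLOC][2-25 FREE]
Op 2: b = malloc(8) -> b = 2; heap: [0-1 ALLOC][2-9 ALLOC][10-25 FREE]
Op 3: c = malloc(7) -> c = 10; heap: [0-1 ALLOC][2-9 ALLOC][10-16 ALLOC][17-25 FREE]
Op 4: b = realloc(b, 2) -> b = 2; heap: [0-1 ALLOC][2-3 ALLOC][4-9 FREE][10-16 ALLOC][17-25 FREE]
Free blocks: [6 9] total_free=15 largest=9 -> 100*(15-9)/15 = 600/15 = 40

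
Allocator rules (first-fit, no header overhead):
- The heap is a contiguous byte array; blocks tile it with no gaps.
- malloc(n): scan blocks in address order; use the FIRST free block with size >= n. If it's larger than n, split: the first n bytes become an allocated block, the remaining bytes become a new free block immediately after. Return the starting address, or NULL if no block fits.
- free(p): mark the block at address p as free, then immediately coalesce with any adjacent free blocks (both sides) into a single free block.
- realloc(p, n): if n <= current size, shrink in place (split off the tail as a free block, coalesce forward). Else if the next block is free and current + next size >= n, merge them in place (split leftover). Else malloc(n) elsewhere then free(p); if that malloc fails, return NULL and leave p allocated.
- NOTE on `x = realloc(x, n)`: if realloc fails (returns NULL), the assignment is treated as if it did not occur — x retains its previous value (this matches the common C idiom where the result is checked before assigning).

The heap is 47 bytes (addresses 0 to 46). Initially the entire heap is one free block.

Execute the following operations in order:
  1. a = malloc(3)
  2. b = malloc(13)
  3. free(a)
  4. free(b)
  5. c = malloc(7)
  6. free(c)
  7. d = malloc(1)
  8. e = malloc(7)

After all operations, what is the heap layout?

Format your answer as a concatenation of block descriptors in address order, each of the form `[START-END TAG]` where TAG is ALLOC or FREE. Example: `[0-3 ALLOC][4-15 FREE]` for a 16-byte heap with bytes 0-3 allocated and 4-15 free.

Op 1: a = malloc(3) -> a = 0; heap: [0-2 ALLOC][3-46 FREE]
Op 2: b = malloc(13) -> b = 3; heap: [0-2 ALLOC][3-15 ALLOC][16-46 FREE]
Op 3: free(a) -> (freed a); heap: [0-2 FREE][3-15 ALLOC][16-46 FREE]
Op 4: free(b) -> (freed b); heap: [0-46 FREE]
Op 5: c = malloc(7) -> c = 0; heap: [0-6 ALLOC][7-46 FREE]
Op 6: free(c) -> (freed c); heap: [0-46 FREE]
Op 7: d = malloc(1) -> d = 0; heap: [0-0 ALLOC][1-46 FREE]
Op 8: e = malloc(7) -> e = 1; heap: [0-0 ALLOC][1-7 ALLOC][8-46 FREE]

Answer: [0-0 ALLOC][1-7 ALLOC][8-46 FREE]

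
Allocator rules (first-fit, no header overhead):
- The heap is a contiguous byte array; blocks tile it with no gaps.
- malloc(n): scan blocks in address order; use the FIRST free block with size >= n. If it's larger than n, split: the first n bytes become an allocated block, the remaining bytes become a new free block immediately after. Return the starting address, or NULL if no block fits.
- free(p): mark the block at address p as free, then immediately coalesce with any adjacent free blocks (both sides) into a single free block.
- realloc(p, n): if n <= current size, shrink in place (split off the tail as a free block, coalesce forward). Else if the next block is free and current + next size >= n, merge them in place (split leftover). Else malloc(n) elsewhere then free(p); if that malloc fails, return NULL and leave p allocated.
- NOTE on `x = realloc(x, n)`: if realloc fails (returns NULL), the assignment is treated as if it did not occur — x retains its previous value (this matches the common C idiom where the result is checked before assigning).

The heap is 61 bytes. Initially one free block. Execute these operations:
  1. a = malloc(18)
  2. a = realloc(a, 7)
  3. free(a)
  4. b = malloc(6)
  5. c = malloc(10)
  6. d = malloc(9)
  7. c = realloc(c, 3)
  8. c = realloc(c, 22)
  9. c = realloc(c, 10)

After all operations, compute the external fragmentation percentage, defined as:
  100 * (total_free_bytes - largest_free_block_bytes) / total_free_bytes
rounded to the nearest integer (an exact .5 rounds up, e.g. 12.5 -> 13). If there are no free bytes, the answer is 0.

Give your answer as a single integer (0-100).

Answer: 28

Derivation:
Op 1: a = malloc(18) -> a = 0; heap: [0-17 ALLOC][18-60 FREE]
Op 2: a = realloc(a, 7) -> a = 0; heap: [0-6 ALLOC][7-60 FREE]
Op 3: free(a) -> (freed a); heap: [0-60 FREE]
Op 4: b = malloc(6) -> b = 0; heap: [0-5 ALLOC][6-60 FREE]
Op 5: c = malloc(10) -> c = 6; heap: [0-5 ALLOC][6-15 ALLOC][16-60 FREE]
Op 6: d = malloc(9) -> d = 16; heap: [0-5 ALLOC][6-15 ALLOC][16-24 ALLOC][25-60 FREE]
Op 7: c = realloc(c, 3) -> c = 6; heap: [0-5 ALLOC][6-8 ALLOC][9-15 FREE][16-24 ALLOC][25-60 FREE]
Op 8: c = realloc(c, 22) -> c = 25; heap: [0-5 ALLOC][6-15 FREE][16-24 ALLOC][25-46 ALLOC][47-60 FREE]
Op 9: c = realloc(c, 10) -> c = 25; heap: [0-5 ALLOC][6-15 FREE][16-24 ALLOC][25-34 ALLOC][35-60 FREE]
Free blocks: [10 26] total_free=36 largest=26 -> 100*(36-26)/36 = 1000/36 ≈ 27.778 -> rounds to 28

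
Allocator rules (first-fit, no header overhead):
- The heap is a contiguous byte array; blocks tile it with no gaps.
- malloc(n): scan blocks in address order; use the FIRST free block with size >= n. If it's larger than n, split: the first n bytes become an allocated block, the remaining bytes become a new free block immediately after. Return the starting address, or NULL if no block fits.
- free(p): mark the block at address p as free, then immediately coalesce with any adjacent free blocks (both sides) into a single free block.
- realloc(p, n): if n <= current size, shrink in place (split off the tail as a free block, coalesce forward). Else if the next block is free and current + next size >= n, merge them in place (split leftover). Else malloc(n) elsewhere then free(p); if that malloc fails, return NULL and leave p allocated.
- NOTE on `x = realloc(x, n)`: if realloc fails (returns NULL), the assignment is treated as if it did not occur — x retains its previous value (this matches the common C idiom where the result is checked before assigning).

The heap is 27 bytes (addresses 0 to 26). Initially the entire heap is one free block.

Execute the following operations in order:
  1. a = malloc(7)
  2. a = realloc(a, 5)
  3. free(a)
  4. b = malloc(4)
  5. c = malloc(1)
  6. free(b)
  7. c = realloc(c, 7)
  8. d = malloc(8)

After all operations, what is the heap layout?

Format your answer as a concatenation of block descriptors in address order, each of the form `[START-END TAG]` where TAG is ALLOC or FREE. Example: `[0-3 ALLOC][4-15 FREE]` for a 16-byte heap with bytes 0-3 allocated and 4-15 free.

Answer: [0-3 FREE][4-10 ALLOC][11-18 ALLOC][19-26 FREE]

Derivation:
Op 1: a = malloc(7) -> a = 0; heap: [0-6 ALLOC][7-26 FREE]
Op 2: a = realloc(a, 5) -> a = 0; heap: [0-4 ALLOC][5-26 FREE]
Op 3: free(a) -> (freed a); heap: [0-26 FREE]
Op 4: b = malloc(4) -> b = 0; heap: [0-3 ALLOC][4-26 FREE]
Op 5: c = malloc(1) -> c = 4; heap: [0-3 ALLOC][4-4 ALLOC][5-26 FREE]
Op 6: free(b) -> (freed b); heap: [0-3 FREE][4-4 ALLOC][5-26 FREE]
Op 7: c = realloc(c, 7) -> c = 4; heap: [0-3 FREE][4-10 ALLOC][11-26 FREE]
Op 8: d = malloc(8) -> d = 11; heap: [0-3 FREE][4-10 ALLOC][11-18 ALLOC][19-26 FREE]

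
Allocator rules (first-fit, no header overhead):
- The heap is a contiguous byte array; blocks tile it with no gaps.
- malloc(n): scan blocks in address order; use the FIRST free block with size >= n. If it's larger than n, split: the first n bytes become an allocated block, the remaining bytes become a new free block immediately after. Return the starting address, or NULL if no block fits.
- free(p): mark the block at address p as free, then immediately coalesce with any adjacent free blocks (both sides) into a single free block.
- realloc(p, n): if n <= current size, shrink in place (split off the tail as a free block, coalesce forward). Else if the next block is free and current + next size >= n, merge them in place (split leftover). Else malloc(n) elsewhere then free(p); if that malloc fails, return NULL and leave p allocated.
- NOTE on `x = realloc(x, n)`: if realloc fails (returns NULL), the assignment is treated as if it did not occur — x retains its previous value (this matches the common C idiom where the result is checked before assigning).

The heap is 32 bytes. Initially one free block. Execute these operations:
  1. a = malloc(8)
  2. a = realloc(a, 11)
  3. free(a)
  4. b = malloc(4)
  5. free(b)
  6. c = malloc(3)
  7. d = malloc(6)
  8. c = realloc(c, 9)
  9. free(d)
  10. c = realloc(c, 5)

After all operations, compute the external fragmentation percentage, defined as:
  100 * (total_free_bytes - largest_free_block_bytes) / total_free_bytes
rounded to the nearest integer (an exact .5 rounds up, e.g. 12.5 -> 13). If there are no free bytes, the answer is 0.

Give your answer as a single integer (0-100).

Op 1: a = malloc(8) -> a = 0; heap: [0-7 ALLOC][8-31 FREE]
Op 2: a = realloc(a, 11) -> a = 0; heap: [0-10 ALLOC][11-31 FREE]
Op 3: free(a) -> (freed a); heap: [0-31 FREE]
Op 4: b = malloc(4) -> b = 0; heap: [0-3 ALLOC][4-31 FREE]
Op 5: free(b) -> (freed b); heap: [0-31 FREE]
Op 6: c = malloc(3) -> c = 0; heap: [0-2 ALLOC][3-31 FREE]
Op 7: d = malloc(6) -> d = 3; heap: [0-2 ALLOC][3-8 ALLOC][9-31 FREE]
Op 8: c = realloc(c, 9) -> c = 9; heap: [0-2 FREE][3-8 ALLOC][9-17 ALLOC][18-31 FREE]
Op 9: free(d) -> (freed d); heap: [0-8 FREE][9-17 ALLOC][18-31 FREE]
Op 10: c = realloc(c, 5) -> c = 9; heap: [0-8 FREE][9-13 ALLOC][14-31 FREE]
Free blocks: [9 18] total_free=27 largest=18 -> 100*(27-18)/27 = 900/27 ≈ 33.333 -> rounds to 33

Answer: 33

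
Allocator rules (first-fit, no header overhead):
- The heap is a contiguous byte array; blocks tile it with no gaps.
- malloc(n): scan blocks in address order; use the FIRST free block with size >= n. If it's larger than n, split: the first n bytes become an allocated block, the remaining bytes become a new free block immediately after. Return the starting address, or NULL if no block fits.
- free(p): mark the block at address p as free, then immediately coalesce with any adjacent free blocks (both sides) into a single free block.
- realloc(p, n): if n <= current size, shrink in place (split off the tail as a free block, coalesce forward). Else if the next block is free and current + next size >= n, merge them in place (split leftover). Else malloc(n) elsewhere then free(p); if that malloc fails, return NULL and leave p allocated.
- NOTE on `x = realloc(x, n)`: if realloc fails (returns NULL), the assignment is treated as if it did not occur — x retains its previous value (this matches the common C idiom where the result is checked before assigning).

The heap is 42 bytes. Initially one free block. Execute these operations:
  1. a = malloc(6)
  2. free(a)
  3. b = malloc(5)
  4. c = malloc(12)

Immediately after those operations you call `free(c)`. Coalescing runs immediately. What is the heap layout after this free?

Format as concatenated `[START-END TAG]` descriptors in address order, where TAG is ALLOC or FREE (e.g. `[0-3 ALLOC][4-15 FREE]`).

Answer: [0-4 ALLOC][5-41 FREE]

Derivation:
Op 1: a = malloc(6) -> a = 0; heap: [0-5 ALLOC][6-41 FREE]
Op 2: free(a) -> (freed a); heap: [0-41 FREE]
Op 3: b = malloc(5) -> b = 0; heap: [0-4 ALLOC][5-41 FREE]
Op 4: c = malloc(12) -> c = 5; heap: [0-4 ALLOC][5-16 ALLOC][17-41 FREE]
free(c): c = 5 -> block [5-16 ALLOC]; mark free, coalesce with adjacent free neighbors -> [0-4 ALLOC][5-41 FREE]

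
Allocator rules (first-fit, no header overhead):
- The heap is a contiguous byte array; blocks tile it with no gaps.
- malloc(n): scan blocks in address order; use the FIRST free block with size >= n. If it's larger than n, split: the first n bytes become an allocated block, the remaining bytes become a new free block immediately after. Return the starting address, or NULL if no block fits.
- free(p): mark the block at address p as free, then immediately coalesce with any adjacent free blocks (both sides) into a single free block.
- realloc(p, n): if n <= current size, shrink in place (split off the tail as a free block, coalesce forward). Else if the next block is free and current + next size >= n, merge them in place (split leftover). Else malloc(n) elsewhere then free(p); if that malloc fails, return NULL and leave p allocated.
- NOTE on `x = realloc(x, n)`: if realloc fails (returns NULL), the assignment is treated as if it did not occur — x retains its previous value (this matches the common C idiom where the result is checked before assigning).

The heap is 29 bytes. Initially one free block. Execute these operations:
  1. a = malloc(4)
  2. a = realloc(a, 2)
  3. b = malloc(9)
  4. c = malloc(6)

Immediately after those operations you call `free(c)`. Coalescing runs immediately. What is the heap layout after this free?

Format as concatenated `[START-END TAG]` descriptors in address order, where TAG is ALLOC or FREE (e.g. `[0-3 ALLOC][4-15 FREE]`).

Op 1: a = malloc(4) -> a = 0; heap: [0-3 ALLOC][4-28 FREE]
Op 2: a = realloc(a, 2) -> a = 0; heap: [0-1 ALLOC][2-28 FREE]
Op 3: b = malloc(9) -> b = 2; heap: [0-1 ALLOC][2-10 ALLOC][11-28 FREE]
Op 4: c = malloc(6) -> c = 11; heap: [0-1 ALLOC][2-10 ALLOC][11-16 ALLOC][17-28 FREE]
free(c): c = 11 -> block [11-16 ALLOC]; mark free, coalesce with adjacent free neighbors -> [0-1 ALLOC][2-10 ALLOC][11-28 FREE]

Answer: [0-1 ALLOC][2-10 ALLOC][11-28 FREE]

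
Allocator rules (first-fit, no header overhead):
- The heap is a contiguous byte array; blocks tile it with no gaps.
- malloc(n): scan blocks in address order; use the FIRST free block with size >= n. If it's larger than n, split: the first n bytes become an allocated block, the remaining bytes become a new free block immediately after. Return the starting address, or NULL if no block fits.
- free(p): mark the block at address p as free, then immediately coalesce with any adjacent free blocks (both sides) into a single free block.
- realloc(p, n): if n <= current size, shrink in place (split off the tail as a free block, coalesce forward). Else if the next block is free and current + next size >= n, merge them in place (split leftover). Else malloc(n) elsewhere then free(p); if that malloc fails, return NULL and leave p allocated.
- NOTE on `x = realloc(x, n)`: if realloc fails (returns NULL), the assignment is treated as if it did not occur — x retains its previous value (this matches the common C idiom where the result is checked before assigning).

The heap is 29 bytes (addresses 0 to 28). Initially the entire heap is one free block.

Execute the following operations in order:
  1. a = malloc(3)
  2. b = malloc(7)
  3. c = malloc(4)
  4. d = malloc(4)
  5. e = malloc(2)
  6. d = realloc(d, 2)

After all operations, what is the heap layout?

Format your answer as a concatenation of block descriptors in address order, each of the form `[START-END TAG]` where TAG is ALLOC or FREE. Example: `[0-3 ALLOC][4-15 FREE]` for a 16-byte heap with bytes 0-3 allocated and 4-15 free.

Op 1: a = malloc(3) -> a = 0; heap: [0-2 ALLOC][3-28 FREE]
Op 2: b = malloc(7) -> b = 3; heap: [0-2 ALLOC][3-9 ALLOC][10-28 FREE]
Op 3: c = malloc(4) -> c = 10; heap: [0-2 ALLOC][3-9 ALLOC][10-13 ALLOC][14-28 FREE]
Op 4: d = malloc(4) -> d = 14; heap: [0-2 ALLOC][3-9 ALLOC][10-13 ALLOC][14-17 ALLOC][18-28 FREE]
Op 5: e = malloc(2) -> e = 18; heap: [0-2 ALLOC][3-9 ALLOC][10-13 ALLOC][14-17 ALLOC][18-19 ALLOC][20-28 FREE]
Op 6: d = realloc(d, 2) -> d = 14; heap: [0-2 ALLOC][3-9 ALLOC][10-13 ALLOC][14-15 ALLOC][16-17 FREE][18-19 ALLOC][20-28 FREE]

Answer: [0-2 ALLOC][3-9 ALLOC][10-13 ALLOC][14-15 ALLOC][16-17 FREE][18-19 ALLOC][20-28 FREE]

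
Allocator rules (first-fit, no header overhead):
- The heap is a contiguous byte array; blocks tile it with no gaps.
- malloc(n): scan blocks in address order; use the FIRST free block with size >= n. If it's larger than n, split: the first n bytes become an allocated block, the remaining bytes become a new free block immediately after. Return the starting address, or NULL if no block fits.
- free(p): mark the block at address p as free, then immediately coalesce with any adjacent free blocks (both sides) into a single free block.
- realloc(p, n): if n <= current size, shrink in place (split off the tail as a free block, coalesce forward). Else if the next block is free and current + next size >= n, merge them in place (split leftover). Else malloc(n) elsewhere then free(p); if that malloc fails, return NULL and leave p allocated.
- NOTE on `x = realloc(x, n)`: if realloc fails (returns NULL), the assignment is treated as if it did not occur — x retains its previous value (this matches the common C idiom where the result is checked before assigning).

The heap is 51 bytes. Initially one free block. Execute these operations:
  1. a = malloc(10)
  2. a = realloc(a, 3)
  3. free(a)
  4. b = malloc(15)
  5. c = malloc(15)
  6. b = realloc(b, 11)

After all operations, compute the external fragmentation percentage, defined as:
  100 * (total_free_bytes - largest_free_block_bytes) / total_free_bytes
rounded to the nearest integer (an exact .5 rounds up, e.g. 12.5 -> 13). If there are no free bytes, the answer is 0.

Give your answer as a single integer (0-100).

Op 1: a = malloc(10) -> a = 0; heap: [0-9 ALLOC][10-50 FREE]
Op 2: a = realloc(a, 3) -> a = 0; heap: [0-2 ALLOC][3-50 FREE]
Op 3: free(a) -> (freed a); heap: [0-50 FREE]
Op 4: b = malloc(15) -> b = 0; heap: [0-14 ALLOC][15-50 FREE]
Op 5: c = malloc(15) -> c = 15; heap: [0-14 ALLOC][15-29 ALLOC][30-50 FREE]
Op 6: b = realloc(b, 11) -> b = 0; heap: [0-10 ALLOC][11-14 FREE][15-29 ALLOC][30-50 FREE]
Free blocks: [4 21] total_free=25 largest=21 -> 100*(25-21)/25 = 400/25 = 16

Answer: 16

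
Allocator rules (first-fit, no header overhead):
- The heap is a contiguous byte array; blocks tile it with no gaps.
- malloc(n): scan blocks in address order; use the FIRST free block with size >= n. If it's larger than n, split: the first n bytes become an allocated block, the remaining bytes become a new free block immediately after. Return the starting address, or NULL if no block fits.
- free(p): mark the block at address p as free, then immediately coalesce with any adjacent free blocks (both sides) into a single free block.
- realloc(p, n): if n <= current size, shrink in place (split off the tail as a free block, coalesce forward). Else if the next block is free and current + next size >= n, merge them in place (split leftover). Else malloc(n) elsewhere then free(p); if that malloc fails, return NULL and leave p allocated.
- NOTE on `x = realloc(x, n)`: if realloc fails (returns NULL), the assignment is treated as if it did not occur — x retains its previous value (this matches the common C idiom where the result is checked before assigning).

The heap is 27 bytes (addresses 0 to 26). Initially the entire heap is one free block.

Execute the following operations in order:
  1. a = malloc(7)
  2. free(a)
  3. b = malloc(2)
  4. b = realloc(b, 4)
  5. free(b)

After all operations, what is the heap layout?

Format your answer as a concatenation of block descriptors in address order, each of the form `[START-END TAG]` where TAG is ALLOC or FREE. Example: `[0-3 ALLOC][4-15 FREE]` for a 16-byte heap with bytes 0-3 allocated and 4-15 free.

Op 1: a = malloc(7) -> a = 0; heap: [0-6 ALLOC][7-26 FREE]
Op 2: free(a) -> (freed a); heap: [0-26 FREE]
Op 3: b = malloc(2) -> b = 0; heap: [0-1 ALLOC][2-26 FREE]
Op 4: b = realloc(b, 4) -> b = 0; heap: [0-3 ALLOC][4-26 FREE]
Op 5: free(b) -> (freed b); heap: [0-26 FREE]

Answer: [0-26 FREE]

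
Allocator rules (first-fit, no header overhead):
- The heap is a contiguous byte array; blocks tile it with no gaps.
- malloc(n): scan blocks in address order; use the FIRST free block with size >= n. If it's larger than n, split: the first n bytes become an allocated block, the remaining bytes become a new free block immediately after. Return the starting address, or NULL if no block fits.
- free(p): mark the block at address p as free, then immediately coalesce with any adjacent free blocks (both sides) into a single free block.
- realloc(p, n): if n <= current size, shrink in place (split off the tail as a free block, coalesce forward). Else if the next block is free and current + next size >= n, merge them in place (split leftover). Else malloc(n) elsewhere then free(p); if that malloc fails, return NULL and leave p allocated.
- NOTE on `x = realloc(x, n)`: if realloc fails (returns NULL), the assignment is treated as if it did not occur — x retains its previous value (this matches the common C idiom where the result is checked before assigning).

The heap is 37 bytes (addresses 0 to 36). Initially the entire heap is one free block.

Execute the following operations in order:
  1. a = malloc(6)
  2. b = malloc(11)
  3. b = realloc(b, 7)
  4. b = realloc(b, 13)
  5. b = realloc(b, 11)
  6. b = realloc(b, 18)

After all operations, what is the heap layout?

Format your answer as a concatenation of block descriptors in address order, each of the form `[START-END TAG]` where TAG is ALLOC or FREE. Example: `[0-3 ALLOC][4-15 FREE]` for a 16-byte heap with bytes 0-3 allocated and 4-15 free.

Op 1: a = malloc(6) -> a = 0; heap: [0-5 ALLOC][6-36 FREE]
Op 2: b = malloc(11) -> b = 6; heap: [0-5 ALLOC][6-16 ALLOC][17-36 FREE]
Op 3: b = realloc(b, 7) -> b = 6; heap: [0-5 ALLOC][6-12 ALLOC][13-36 FREE]
Op 4: b = realloc(b, 13) -> b = 6; heap: [0-5 ALLOC][6-18 ALLOC][19-36 FREE]
Op 5: b = realloc(b, 11) -> b = 6; heap: [0-5 ALLOC][6-16 ALLOC][17-36 FREE]
Op 6: b = realloc(b, 18) -> b = 6; heap: [0-5 ALLOC][6-23 ALLOC][24-36 FREE]

Answer: [0-5 ALLOC][6-23 ALLOC][24-36 FREE]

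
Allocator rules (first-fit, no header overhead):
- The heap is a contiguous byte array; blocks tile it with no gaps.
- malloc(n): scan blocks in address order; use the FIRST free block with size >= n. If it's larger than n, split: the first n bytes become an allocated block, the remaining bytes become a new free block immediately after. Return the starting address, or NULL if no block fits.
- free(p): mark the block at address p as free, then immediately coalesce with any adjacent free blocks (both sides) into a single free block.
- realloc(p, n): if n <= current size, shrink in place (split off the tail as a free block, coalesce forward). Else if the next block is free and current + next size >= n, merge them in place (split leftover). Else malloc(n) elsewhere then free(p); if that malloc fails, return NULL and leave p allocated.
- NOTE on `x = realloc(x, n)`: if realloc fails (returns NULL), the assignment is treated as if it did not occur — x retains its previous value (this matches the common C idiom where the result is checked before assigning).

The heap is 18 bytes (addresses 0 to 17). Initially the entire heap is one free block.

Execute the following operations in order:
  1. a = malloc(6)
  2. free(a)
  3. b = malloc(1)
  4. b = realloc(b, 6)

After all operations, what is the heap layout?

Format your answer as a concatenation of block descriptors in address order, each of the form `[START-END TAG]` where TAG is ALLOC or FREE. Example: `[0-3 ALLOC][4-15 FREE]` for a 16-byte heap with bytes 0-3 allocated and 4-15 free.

Answer: [0-5 ALLOC][6-17 FREE]

Derivation:
Op 1: a = malloc(6) -> a = 0; heap: [0-5 ALLOC][6-17 FREE]
Op 2: free(a) -> (freed a); heap: [0-17 FREE]
Op 3: b = malloc(1) -> b = 0; heap: [0-0 ALLOC][1-17 FREE]
Op 4: b = realloc(b, 6) -> b = 0; heap: [0-5 ALLOC][6-17 FREE]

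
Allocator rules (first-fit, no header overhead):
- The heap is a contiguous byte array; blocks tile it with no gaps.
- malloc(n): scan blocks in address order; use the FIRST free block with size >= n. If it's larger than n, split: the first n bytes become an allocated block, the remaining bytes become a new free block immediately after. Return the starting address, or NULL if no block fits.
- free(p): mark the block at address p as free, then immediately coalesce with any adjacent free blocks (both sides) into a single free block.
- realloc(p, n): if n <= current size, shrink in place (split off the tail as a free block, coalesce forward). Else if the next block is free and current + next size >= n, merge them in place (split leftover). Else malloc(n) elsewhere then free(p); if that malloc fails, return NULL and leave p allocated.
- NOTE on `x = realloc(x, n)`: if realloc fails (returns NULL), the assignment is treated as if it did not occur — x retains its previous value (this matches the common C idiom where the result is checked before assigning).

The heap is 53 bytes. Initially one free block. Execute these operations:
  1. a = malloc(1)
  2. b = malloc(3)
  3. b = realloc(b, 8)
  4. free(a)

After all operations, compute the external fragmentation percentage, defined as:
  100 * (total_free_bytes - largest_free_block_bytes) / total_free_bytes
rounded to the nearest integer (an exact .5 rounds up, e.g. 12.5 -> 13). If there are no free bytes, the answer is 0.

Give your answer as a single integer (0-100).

Answer: 2

Derivation:
Op 1: a = malloc(1) -> a = 0; heap: [0-0 ALLOC][1-52 FREE]
Op 2: b = malloc(3) -> b = 1; heap: [0-0 ALLOC][1-3 ALLOC][4-52 FREE]
Op 3: b = realloc(b, 8) -> b = 1; heap: [0-0 ALLOC][1-8 ALLOC][9-52 FREE]
Op 4: free(a) -> (freed a); heap: [0-0 FREE][1-8 ALLOC][9-52 FREE]
Free blocks: [1 44] total_free=45 largest=44 -> 100*(45-44)/45 = 100/45 ≈ 2.222 -> rounds to 2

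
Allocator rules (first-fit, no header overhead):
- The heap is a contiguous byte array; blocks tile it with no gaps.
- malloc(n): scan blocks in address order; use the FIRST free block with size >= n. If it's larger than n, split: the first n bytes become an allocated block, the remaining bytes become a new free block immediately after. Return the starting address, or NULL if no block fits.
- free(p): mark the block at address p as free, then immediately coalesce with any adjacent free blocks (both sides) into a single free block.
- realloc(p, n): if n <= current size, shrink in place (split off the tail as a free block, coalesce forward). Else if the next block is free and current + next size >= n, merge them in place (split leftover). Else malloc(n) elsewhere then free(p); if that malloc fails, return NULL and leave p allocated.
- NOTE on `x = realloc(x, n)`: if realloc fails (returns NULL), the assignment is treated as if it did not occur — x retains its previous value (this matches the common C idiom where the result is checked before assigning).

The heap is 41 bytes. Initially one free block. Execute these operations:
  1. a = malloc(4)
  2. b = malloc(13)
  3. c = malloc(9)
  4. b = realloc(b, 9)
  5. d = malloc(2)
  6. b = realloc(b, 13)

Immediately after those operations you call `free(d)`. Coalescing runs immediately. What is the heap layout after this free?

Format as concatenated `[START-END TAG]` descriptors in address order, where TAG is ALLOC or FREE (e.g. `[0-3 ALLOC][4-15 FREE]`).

Answer: [0-3 ALLOC][4-16 FREE][17-25 ALLOC][26-38 ALLOC][39-40 FREE]

Derivation:
Op 1: a = malloc(4) -> a = 0; heap: [0-3 ALLOC][4-40 FREE]
Op 2: b = malloc(13) -> b = 4; heap: [0-3 ALLOC][4-16 ALLOC][17-40 FREE]
Op 3: c = malloc(9) -> c = 17; heap: [0-3 ALLOC][4-16 ALLOC][17-25 ALLOC][26-40 FREE]
Op 4: b = realloc(b, 9) -> b = 4; heap: [0-3 ALLOC][4-12 ALLOC][13-16 FREE][17-25 ALLOC][26-40 FREE]
Op 5: d = malloc(2) -> d = 13; heap: [0-3 ALLOC][4-12 ALLOC][13-14 ALLOC][15-16 FREE][17-25 ALLOC][26-40 FREE]
Op 6: b = realloc(b, 13) -> b = 26; heap: [0-3 ALLOC][4-12 FREE][13-14 ALLOC][15-16 FREE][17-25 ALLOC][26-38 ALLOC][39-40 FREE]
free(d): d = 13 -> block [13-14 ALLOC]; mark free, coalesce with adjacent free neighbors -> [0-3 ALLOC][4-16 FREE][17-25 ALLOC][26-38 ALLOC][39-40 FREE]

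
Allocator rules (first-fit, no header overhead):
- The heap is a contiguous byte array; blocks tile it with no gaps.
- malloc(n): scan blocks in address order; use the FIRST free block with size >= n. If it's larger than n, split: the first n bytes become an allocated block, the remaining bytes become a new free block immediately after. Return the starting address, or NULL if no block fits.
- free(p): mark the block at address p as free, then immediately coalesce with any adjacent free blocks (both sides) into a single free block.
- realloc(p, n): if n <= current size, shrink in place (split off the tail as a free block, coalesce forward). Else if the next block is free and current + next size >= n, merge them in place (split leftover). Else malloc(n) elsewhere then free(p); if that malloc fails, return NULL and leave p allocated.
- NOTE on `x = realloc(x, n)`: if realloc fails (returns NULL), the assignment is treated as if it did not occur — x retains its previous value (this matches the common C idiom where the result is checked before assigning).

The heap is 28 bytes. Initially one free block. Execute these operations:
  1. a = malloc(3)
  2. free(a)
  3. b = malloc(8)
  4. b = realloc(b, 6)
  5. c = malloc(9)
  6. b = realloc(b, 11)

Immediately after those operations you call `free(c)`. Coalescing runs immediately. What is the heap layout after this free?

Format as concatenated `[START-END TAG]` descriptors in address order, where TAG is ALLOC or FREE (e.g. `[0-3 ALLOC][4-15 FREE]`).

Answer: [0-14 FREE][15-25 ALLOC][26-27 FREE]

Derivation:
Op 1: a = malloc(3) -> a = 0; heap: [0-2 ALLOC][3-27 FREE]
Op 2: free(a) -> (freed a); heap: [0-27 FREE]
Op 3: b = malloc(8) -> b = 0; heap: [0-7 ALLOC][8-27 FREE]
Op 4: b = realloc(b, 6) -> b = 0; heap: [0-5 ALLOC][6-27 FREE]
Op 5: c = malloc(9) -> c = 6; heap: [0-5 ALLOC][6-14 ALLOC][15-27 FREE]
Op 6: b = realloc(b, 11) -> b = 15; heap: [0-5 FREE][6-14 ALLOC][15-25 ALLOC][26-27 FREE]
free(c): c = 6 -> block [6-14 ALLOC]; mark free, coalesce with adjacent free neighbors -> [0-14 FREE][15-25 ALLOC][26-27 FREE]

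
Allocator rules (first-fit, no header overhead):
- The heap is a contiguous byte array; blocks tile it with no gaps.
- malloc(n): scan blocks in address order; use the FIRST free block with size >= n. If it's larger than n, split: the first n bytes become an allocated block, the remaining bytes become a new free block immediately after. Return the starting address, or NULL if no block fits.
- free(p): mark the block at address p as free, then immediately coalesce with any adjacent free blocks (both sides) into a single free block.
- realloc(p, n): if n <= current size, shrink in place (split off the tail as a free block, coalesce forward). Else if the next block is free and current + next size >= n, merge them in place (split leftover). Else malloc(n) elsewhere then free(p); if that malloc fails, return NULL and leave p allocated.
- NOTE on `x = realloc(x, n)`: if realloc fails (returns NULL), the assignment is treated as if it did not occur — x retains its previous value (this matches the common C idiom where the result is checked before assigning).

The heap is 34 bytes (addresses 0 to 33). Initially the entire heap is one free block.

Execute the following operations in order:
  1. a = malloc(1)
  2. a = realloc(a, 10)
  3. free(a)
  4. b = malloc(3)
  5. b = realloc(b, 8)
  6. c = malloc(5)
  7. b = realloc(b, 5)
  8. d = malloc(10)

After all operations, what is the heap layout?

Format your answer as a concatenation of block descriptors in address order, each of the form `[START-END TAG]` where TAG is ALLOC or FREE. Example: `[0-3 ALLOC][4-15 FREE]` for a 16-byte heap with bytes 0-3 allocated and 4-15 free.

Answer: [0-4 ALLOC][5-7 FREE][8-12 ALLOC][13-22 ALLOC][23-33 FREE]

Derivation:
Op 1: a = malloc(1) -> a = 0; heap: [0-0 ALLOC][1-33 FREE]
Op 2: a = realloc(a, 10) -> a = 0; heap: [0-9 ALLOC][10-33 FREE]
Op 3: free(a) -> (freed a); heap: [0-33 FREE]
Op 4: b = malloc(3) -> b = 0; heap: [0-2 ALLOC][3-33 FREE]
Op 5: b = realloc(b, 8) -> b = 0; heap: [0-7 ALLOC][8-33 FREE]
Op 6: c = malloc(5) -> c = 8; heap: [0-7 ALLOC][8-12 ALLOC][13-33 FREE]
Op 7: b = realloc(b, 5) -> b = 0; heap: [0-4 ALLOC][5-7 FREE][8-12 ALLOC][13-33 FREE]
Op 8: d = malloc(10) -> d = 13; heap: [0-4 ALLOC][5-7 FREE][8-12 ALLOC][13-22 ALLOC][23-33 FREE]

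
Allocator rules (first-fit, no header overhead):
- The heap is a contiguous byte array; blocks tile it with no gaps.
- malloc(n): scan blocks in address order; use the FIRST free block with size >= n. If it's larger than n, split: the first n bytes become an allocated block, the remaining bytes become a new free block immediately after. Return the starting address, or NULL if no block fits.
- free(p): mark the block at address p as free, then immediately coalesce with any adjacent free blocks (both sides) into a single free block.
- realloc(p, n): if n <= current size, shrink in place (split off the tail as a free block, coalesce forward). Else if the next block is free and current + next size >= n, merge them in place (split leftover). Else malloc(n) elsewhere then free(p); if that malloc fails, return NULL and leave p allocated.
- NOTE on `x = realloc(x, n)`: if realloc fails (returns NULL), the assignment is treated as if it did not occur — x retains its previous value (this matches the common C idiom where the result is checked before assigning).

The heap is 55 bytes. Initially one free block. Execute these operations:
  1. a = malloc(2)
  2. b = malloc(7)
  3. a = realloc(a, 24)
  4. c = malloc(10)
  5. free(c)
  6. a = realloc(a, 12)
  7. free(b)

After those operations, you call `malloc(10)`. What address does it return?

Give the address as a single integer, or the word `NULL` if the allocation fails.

Answer: 21

Derivation:
Op 1: a = malloc(2) -> a = 0; heap: [0-1 ALLOC][2-54 FREE]
Op 2: b = malloc(7) -> b = 2; heap: [0-1 ALLOC][2-8 ALLOC][9-54 FREE]
Op 3: a = realloc(a, 24) -> a = 9; heap: [0-1 FREE][2-8 ALLOC][9-32 ALLOC][33-54 FREE]
Op 4: c = malloc(10) -> c = 33; heap: [0-1 FREE][2-8 ALLOC][9-32 ALLOC][33-42 ALLOC][43-54 FREE]
Op 5: free(c) -> (freed c); heap: [0-1 FREE][2-8 ALLOC][9-32 ALLOC][33-54 FREE]
Op 6: a = realloc(a, 12) -> a = 9; heap: [0-1 FREE][2-8 ALLOC][9-20 ALLOC][21-54 FREE]
Op 7: free(b) -> (freed b); heap: [0-8 FREE][9-20 ALLOC][21-54 FREE]
malloc(10): first-fit scan over [0-8 FREE][9-20 ALLOC][21-54 FREE] -> 21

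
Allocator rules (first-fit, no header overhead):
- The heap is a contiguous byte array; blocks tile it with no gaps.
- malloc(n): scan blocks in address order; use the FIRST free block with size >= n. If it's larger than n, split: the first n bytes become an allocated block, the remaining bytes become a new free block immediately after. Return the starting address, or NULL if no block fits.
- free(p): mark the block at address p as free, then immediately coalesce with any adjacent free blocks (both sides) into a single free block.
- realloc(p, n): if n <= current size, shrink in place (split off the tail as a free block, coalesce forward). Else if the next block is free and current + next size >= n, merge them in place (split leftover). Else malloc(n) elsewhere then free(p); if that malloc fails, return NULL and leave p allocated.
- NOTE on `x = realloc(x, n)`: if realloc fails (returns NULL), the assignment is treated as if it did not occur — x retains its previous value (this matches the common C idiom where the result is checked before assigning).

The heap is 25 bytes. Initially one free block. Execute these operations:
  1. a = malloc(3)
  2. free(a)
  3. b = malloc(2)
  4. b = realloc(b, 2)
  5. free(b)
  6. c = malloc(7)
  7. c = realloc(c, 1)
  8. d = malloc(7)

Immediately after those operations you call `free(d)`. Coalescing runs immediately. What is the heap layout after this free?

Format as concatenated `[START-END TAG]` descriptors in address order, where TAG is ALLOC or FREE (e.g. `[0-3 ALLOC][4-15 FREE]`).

Answer: [0-0 ALLOC][1-24 FREE]

Derivation:
Op 1: a = malloc(3) -> a = 0; heap: [0-2 ALLOC][3-24 FREE]
Op 2: free(a) -> (freed a); heap: [0-24 FREE]
Op 3: b = malloc(2) -> b = 0; heap: [0-1 ALLOC][2-24 FREE]
Op 4: b = realloc(b, 2) -> b = 0; heap: [0-1 ALLOC][2-24 FREE]
Op 5: free(b) -> (freed b); heap: [0-24 FREE]
Op 6: c = malloc(7) -> c = 0; heap: [0-6 ALLOC][7-24 FREE]
Op 7: c = realloc(c, 1) -> c = 0; heap: [0-0 ALLOC][1-24 FREE]
Op 8: d = malloc(7) -> d = 1; heap: [0-0 ALLOC][1-7 ALLOC][8-24 FREE]
free(d): d = 1 -> block [1-7 ALLOC]; mark free, coalesce with adjacent free neighbors -> [0-0 ALLOC][1-24 FREE]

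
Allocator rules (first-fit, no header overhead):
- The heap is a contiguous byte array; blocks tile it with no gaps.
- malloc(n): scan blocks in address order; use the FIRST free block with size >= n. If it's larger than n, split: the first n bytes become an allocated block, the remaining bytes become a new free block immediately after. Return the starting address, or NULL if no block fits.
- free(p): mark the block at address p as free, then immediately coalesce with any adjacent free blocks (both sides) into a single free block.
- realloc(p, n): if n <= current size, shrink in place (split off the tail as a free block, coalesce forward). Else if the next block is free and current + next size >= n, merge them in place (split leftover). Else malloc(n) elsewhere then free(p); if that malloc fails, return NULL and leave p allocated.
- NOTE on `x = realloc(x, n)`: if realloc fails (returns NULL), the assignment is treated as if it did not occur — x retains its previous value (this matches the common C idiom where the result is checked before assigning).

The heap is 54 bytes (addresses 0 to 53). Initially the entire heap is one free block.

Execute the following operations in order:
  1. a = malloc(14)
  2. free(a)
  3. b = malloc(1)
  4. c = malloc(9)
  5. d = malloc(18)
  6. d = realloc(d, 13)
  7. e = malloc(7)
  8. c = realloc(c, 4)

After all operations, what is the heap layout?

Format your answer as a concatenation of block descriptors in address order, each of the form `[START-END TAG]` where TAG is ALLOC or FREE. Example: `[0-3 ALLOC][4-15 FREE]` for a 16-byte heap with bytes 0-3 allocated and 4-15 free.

Answer: [0-0 ALLOC][1-4 ALLOC][5-9 FREE][10-22 ALLOC][23-29 ALLOC][30-53 FREE]

Derivation:
Op 1: a = malloc(14) -> a = 0; heap: [0-13 ALLOC][14-53 FREE]
Op 2: free(a) -> (freed a); heap: [0-53 FREE]
Op 3: b = malloc(1) -> b = 0; heap: [0-0 ALLOC][1-53 FREE]
Op 4: c = malloc(9) -> c = 1; heap: [0-0 ALLOC][1-9 ALLOC][10-53 FREE]
Op 5: d = malloc(18) -> d = 10; heap: [0-0 ALLOC][1-9 ALLOC][10-27 ALLOC][28-53 FREE]
Op 6: d = realloc(d, 13) -> d = 10; heap: [0-0 ALLOC][1-9 ALLOC][10-22 ALLOC][23-53 FREE]
Op 7: e = malloc(7) -> e = 23; heap: [0-0 ALLOC][1-9 ALLOC][10-22 ALLOC][23-29 ALLOC][30-53 FREE]
Op 8: c = realloc(c, 4) -> c = 1; heap: [0-0 ALLOC][1-4 ALLOC][5-9 FREE][10-22 ALLOC][23-29 ALLOC][30-53 FREE]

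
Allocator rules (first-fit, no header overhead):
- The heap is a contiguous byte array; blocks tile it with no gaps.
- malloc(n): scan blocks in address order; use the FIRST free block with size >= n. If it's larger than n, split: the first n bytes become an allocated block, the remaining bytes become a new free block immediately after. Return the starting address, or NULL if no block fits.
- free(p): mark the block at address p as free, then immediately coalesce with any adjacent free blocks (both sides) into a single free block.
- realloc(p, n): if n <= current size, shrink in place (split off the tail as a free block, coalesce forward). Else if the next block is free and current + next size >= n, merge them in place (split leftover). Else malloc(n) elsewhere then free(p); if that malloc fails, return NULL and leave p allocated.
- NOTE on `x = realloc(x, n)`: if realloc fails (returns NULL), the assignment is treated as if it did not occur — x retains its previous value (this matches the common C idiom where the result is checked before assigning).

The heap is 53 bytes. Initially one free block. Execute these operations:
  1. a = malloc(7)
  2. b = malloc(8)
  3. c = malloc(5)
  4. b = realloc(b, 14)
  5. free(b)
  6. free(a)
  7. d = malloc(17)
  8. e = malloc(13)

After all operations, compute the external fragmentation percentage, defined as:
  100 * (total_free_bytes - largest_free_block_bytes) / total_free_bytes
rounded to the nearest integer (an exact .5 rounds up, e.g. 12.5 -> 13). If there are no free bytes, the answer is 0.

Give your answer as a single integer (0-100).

Op 1: a = malloc(7) -> a = 0; heap: [0-6 ALLOC][7-52 FREE]
Op 2: b = malloc(8) -> b = 7; heap: [0-6 ALLOC][7-14 ALLOC][15-52 FREE]
Op 3: c = malloc(5) -> c = 15; heap: [0-6 ALLOC][7-14 ALLOC][15-19 ALLOC][20-52 FREE]
Op 4: b = realloc(b, 14) -> b = 20; heap: [0-6 ALLOC][7-14 FREE][15-19 ALLOC][20-33 ALLOC][34-52 FREE]
Op 5: free(b) -> (freed b); heap: [0-6 ALLOC][7-14 FREE][15-19 ALLOC][20-52 FREE]
Op 6: free(a) -> (freed a); heap: [0-14 FREE][15-19 ALLOC][20-52 FREE]
Op 7: d = malloc(17) -> d = 20; heap: [0-14 FREE][15-19 ALLOC][20-36 ALLOC][37-52 FREE]
Op 8: e = malloc(13) -> e = 0; heap: [0-12 ALLOC][13-14 FREE][15-19 ALLOC][20-36 ALLOC][37-52 FREE]
Free blocks: [2 16] total_free=18 largest=16 -> 100*(18-16)/18 = 200/18 ≈ 11.111 -> rounds to 11

Answer: 11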